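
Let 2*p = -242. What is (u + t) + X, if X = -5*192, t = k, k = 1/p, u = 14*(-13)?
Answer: -138183/121 ≈ -1142.0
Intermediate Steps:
p = -121 (p = (½)*(-242) = -121)
u = -182
k = -1/121 (k = 1/(-121) = -1/121 ≈ -0.0082645)
t = -1/121 ≈ -0.0082645
X = -960
(u + t) + X = (-182 - 1/121) - 960 = -22023/121 - 960 = -138183/121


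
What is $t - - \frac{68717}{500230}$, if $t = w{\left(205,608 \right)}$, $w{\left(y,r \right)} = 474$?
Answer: $\frac{237177737}{500230} \approx 474.14$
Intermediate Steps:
$t = 474$
$t - - \frac{68717}{500230} = 474 - - \frac{68717}{500230} = 474 + \frac{68717}{500230} = \frac{237177737}{500230}$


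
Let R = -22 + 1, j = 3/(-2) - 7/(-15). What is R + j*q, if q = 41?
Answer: -1901/30 ≈ -63.367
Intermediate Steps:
j = -31/30 (j = 3*(-½) - 7*(-1/15) = -3/2 + 7/15 = -31/30 ≈ -1.0333)
R = -21
R + j*q = -21 - 31/30*41 = -21 - 1271/30 = -1901/30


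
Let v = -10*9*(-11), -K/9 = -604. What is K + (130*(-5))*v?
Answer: -638064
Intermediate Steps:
K = 5436 (K = -9*(-604) = 5436)
v = 990 (v = -90*(-11) = 990)
K + (130*(-5))*v = 5436 + (130*(-5))*990 = 5436 - 650*990 = 5436 - 643500 = -638064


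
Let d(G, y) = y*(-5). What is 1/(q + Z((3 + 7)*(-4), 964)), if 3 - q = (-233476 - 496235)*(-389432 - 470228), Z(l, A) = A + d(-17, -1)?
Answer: -1/627303357288 ≈ -1.5941e-12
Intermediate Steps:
d(G, y) = -5*y
Z(l, A) = 5 + A (Z(l, A) = A - 5*(-1) = A + 5 = 5 + A)
q = -627303358257 (q = 3 - (-233476 - 496235)*(-389432 - 470228) = 3 - (-729711)*(-859660) = 3 - 1*627303358260 = 3 - 627303358260 = -627303358257)
1/(q + Z((3 + 7)*(-4), 964)) = 1/(-627303358257 + (5 + 964)) = 1/(-627303358257 + 969) = 1/(-627303357288) = -1/627303357288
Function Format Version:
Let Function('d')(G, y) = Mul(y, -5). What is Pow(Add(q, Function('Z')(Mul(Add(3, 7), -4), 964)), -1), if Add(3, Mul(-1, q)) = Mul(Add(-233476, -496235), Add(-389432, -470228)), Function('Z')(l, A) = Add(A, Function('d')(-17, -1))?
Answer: Rational(-1, 627303357288) ≈ -1.5941e-12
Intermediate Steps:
Function('d')(G, y) = Mul(-5, y)
Function('Z')(l, A) = Add(5, A) (Function('Z')(l, A) = Add(A, Mul(-5, -1)) = Add(A, 5) = Add(5, A))
q = -627303358257 (q = Add(3, Mul(-1, Mul(Add(-233476, -496235), Add(-389432, -470228)))) = Add(3, Mul(-1, Mul(-729711, -859660))) = Add(3, Mul(-1, 627303358260)) = Add(3, -627303358260) = -627303358257)
Pow(Add(q, Function('Z')(Mul(Add(3, 7), -4), 964)), -1) = Pow(Add(-627303358257, Add(5, 964)), -1) = Pow(Add(-627303358257, 969), -1) = Pow(-627303357288, -1) = Rational(-1, 627303357288)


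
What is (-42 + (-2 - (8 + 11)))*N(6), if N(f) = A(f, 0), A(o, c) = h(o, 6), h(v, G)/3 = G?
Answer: -1134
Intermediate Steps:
h(v, G) = 3*G
A(o, c) = 18 (A(o, c) = 3*6 = 18)
N(f) = 18
(-42 + (-2 - (8 + 11)))*N(6) = (-42 + (-2 - (8 + 11)))*18 = (-42 + (-2 - 1*19))*18 = (-42 + (-2 - 19))*18 = (-42 - 21)*18 = -63*18 = -1134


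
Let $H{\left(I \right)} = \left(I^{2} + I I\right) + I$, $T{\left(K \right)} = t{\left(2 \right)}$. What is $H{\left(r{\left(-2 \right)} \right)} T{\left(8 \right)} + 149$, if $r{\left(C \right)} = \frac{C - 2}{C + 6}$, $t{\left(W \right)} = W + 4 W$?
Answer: $159$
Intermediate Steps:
$t{\left(W \right)} = 5 W$
$T{\left(K \right)} = 10$ ($T{\left(K \right)} = 5 \cdot 2 = 10$)
$r{\left(C \right)} = \frac{-2 + C}{6 + C}$
$H{\left(I \right)} = I + 2 I^{2}$ ($H{\left(I \right)} = \left(I^{2} + I^{2}\right) + I = 2 I^{2} + I = I + 2 I^{2}$)
$H{\left(r{\left(-2 \right)} \right)} T{\left(8 \right)} + 149 = \frac{-2 - 2}{6 - 2} \left(1 + 2 \frac{-2 - 2}{6 - 2}\right) 10 + 149 = \frac{1}{4} \left(-4\right) \left(1 + 2 \cdot \frac{1}{4} \left(-4\right)\right) 10 + 149 = - (1 + 2 \left(-1\right)) 10 + 149 = - (1 - 2) 10 + 149 = \left(-1\right) \left(-1\right) 10 + 149 = 1 \cdot 10 + 149 = 10 + 149 = 159$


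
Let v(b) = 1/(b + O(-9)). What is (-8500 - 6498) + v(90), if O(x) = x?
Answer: -1214837/81 ≈ -14998.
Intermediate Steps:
v(b) = 1/(-9 + b) (v(b) = 1/(b - 9) = 1/(-9 + b))
(-8500 - 6498) + v(90) = (-8500 - 6498) + 1/(-9 + 90) = -14998 + 1/81 = -1214837/81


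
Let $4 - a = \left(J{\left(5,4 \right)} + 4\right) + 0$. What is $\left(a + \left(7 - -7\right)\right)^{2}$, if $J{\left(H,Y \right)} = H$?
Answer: $81$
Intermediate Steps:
$a = -5$ ($a = 4 - \left(\left(5 + 4\right) + 0\right) = 4 - \left(9 + 0\right) = 4 - 9 = -5$)
$\left(a + \left(7 - -7\right)\right)^{2} = \left(-5 + \left(7 - -7\right)\right)^{2} = \left(-5 + \left(7 + 7\right)\right)^{2} = \left(-5 + 14\right)^{2} = 9^{2} = 81$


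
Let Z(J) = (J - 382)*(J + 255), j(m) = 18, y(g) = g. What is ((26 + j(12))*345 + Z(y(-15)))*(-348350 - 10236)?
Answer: 28722738600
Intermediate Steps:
Z(J) = (-382 + J)*(255 + J)
((26 + j(12))*345 + Z(y(-15)))*(-348350 - 10236) = ((26 + 18)*345 + (-97410 + (-15)² - 127*(-15)))*(-348350 - 10236) = (44*345 + (-97410 + 225 + 1905))*(-358586) = (15180 - 95280)*(-358586) = -80100*(-358586) = 28722738600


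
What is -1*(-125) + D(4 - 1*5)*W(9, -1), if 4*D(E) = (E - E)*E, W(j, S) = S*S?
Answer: 125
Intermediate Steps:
W(j, S) = S²
D(E) = 0 (D(E) = ((E - E)*E)/4 = (0*E)/4 = (¼)*0 = 0)
-1*(-125) + D(4 - 1*5)*W(9, -1) = -1*(-125) + 0*(-1)² = 125 + 0*1 = 125 + 0 = 125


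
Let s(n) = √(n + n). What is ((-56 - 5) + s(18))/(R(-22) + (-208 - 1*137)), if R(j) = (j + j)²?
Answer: -55/1591 ≈ -0.034569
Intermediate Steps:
s(n) = √2*√n (s(n) = √(2*n) = √2*√n)
R(j) = 4*j² (R(j) = (2*j)² = 4*j²)
((-56 - 5) + s(18))/(R(-22) + (-208 - 1*137)) = ((-56 - 5) + √2*√18)/(4*(-22)² + (-208 - 1*137)) = (-61 + √2*(3*√2))/(4*484 + (-208 - 137)) = (-61 + 6)/(1936 - 345) = -55/1591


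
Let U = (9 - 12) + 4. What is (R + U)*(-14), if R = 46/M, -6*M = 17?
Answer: 3626/17 ≈ 213.29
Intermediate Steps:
M = -17/6 (M = -⅙*17 = -17/6 ≈ -2.8333)
R = -276/17 (R = 46/(-17/6) = 46*(-6/17) = -276/17 ≈ -16.235)
U = 1 (U = -3 + 4 = 1)
(R + U)*(-14) = (-276/17 + 1)*(-14) = -259/17*(-14) = 3626/17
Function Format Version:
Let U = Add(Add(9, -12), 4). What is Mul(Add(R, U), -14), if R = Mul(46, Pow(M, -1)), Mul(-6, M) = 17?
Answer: Rational(3626, 17) ≈ 213.29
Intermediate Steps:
M = Rational(-17, 6) (M = Mul(Rational(-1, 6), 17) = Rational(-17, 6) ≈ -2.8333)
R = Rational(-276, 17) (R = Mul(46, Pow(Rational(-17, 6), -1)) = Mul(46, Rational(-6, 17)) = Rational(-276, 17) ≈ -16.235)
U = 1 (U = Add(-3, 4) = 1)
Mul(Add(R, U), -14) = Mul(Add(Rational(-276, 17), 1), -14) = Mul(Rational(-259, 17), -14) = Rational(3626, 17)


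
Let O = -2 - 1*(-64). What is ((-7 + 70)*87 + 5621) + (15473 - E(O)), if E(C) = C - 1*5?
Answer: 26518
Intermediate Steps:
O = 62 (O = -2 + 64 = 62)
E(C) = -5 + C (E(C) = C - 5 = -5 + C)
((-7 + 70)*87 + 5621) + (15473 - E(O)) = ((-7 + 70)*87 + 5621) + (15473 - (-5 + 62)) = (63*87 + 5621) + (15473 - 1*57) = (5481 + 5621) + (15473 - 57) = 11102 + 15416 = 26518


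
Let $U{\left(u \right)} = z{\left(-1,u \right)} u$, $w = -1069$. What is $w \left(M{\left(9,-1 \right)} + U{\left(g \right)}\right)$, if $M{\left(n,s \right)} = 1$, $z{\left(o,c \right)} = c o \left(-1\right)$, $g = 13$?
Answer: $-181730$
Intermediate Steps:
$z{\left(o,c \right)} = - c o$
$U{\left(u \right)} = u^{2}$ ($U{\left(u \right)} = \left(-1\right) u \left(-1\right) u = u u = u^{2}$)
$w \left(M{\left(9,-1 \right)} + U{\left(g \right)}\right) = - 1069 \left(1 + 13^{2}\right) = - 1069 \left(1 + 169\right) = \left(-1069\right) 170 = -181730$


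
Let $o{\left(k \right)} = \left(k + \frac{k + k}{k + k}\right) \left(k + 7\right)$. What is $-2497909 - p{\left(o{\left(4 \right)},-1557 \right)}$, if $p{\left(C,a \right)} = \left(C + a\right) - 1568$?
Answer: $-2494839$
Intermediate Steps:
$o{\left(k \right)} = \left(1 + k\right) \left(7 + k\right)$ ($o{\left(k \right)} = \left(k + \frac{2 k}{2 k}\right) \left(7 + k\right) = \left(k + 2 k \frac{1}{2 k}\right) \left(7 + k\right) = \left(k + 1\right) \left(7 + k\right) = \left(1 + k\right) \left(7 + k\right)$)
$p{\left(C,a \right)} = -1568 + C + a$
$-2497909 - p{\left(o{\left(4 \right)},-1557 \right)} = -2497909 - \left(-1568 + \left(7 + 4^{2} + 8 \cdot 4\right) - 1557\right) = -2497909 - \left(-1568 + \left(7 + 16 + 32\right) - 1557\right) = -2497909 - \left(-1568 + 55 - 1557\right) = -2497909 - -3070 = -2497909 + 3070 = -2494839$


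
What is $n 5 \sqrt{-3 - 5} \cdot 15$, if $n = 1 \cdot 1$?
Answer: $150 i \sqrt{2} \approx 212.13 i$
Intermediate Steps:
$n = 1$
$n 5 \sqrt{-3 - 5} \cdot 15 = 1 \cdot 5 \sqrt{-3 - 5} \cdot 15 = 1 \cdot 5 \sqrt{-8} \cdot 15 = 1 \cdot 5 \cdot 2 i \sqrt{2} \cdot 15 = 1 \cdot 10 i \sqrt{2} \cdot 15 = 10 i \sqrt{2} \cdot 15 = 150 i \sqrt{2}$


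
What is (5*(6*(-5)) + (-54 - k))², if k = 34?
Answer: 56644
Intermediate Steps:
(5*(6*(-5)) + (-54 - k))² = (5*(6*(-5)) + (-54 - 1*34))² = (5*(-30) + (-54 - 34))² = (-150 - 88)² = (-238)² = 56644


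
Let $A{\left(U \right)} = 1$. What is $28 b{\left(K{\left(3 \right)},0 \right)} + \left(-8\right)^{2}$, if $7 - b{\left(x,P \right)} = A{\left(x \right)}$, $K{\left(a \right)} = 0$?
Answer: $232$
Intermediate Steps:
$b{\left(x,P \right)} = 6$ ($b{\left(x,P \right)} = 7 - 1 = 6$)
$28 b{\left(K{\left(3 \right)},0 \right)} + \left(-8\right)^{2} = 28 \cdot 6 + \left(-8\right)^{2} = 168 + 64 = 232$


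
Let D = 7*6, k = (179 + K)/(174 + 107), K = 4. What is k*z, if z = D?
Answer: 7686/281 ≈ 27.352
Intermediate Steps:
k = 183/281 (k = (179 + 4)/(174 + 107) = 183/281 ≈ 0.65125)
D = 42
z = 42
k*z = (183/281)*42 = 7686/281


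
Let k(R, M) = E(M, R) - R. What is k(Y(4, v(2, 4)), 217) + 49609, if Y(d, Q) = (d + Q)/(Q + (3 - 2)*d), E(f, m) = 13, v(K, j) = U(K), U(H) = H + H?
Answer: 49621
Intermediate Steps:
U(H) = 2*H
v(K, j) = 2*K
Y(d, Q) = 1 (Y(d, Q) = (Q + d)/(Q + 1*d) = (Q + d)/(Q + d) = 1)
k(R, M) = 13 - R
k(Y(4, v(2, 4)), 217) + 49609 = (13 - 1*1) + 49609 = (13 - 1) + 49609 = 12 + 49609 = 49621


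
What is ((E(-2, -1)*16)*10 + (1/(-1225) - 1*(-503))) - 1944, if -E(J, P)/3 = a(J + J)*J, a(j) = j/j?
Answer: -589226/1225 ≈ -481.00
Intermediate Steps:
a(j) = 1
E(J, P) = -3*J
((E(-2, -1)*16)*10 + (1/(-1225) - 1*(-503))) - 1944 = ((-3*(-2)*16)*10 + (1/(-1225) - 1*(-503))) - 1944 = ((6*16)*10 + (-1/1225 + 503)) - 1944 = (96*10 + 616174/1225) - 1944 = (960 + 616174/1225) - 1944 = 1792174/1225 - 1944 = -589226/1225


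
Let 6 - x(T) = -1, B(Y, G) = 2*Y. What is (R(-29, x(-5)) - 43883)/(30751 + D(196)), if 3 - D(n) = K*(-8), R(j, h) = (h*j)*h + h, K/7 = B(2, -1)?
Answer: -5033/3442 ≈ -1.4622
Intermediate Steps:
K = 28 (K = 7*(2*2) = 7*4 = 28)
x(T) = 7 (x(T) = 6 - 1*(-1) = 6 + 1 = 7)
R(j, h) = h + j*h² (R(j, h) = j*h² + h = h + j*h²)
D(n) = 227 (D(n) = 3 - 28*(-8) = 3 - 1*(-224) = 3 + 224 = 227)
(R(-29, x(-5)) - 43883)/(30751 + D(196)) = (7*(1 + 7*(-29)) - 43883)/(30751 + 227) = (7*(1 - 203) - 43883)/30978 = (7*(-202) - 43883)*(1/30978) = (-1414 - 43883)*(1/30978) = -45297*1/30978 = -5033/3442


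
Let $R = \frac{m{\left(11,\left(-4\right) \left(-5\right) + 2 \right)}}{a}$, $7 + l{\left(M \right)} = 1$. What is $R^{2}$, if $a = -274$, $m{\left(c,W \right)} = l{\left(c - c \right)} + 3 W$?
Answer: $\frac{900}{18769} \approx 0.047951$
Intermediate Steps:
$l{\left(M \right)} = -6$ ($l{\left(M \right)} = -7 + 1 = -6$)
$m{\left(c,W \right)} = -6 + 3 W$
$R = - \frac{30}{137}$ ($R = \frac{-6 + 3 \left(\left(-4\right) \left(-5\right) + 2\right)}{-274} = \left(-6 + 3 \left(20 + 2\right)\right) \left(- \frac{1}{274}\right) = \left(-6 + 3 \cdot 22\right) \left(- \frac{1}{274}\right) = \left(-6 + 66\right) \left(- \frac{1}{274}\right) = 60 \left(- \frac{1}{274}\right) = - \frac{30}{137} \approx -0.21898$)
$R^{2} = \left(- \frac{30}{137}\right)^{2} = \frac{900}{18769}$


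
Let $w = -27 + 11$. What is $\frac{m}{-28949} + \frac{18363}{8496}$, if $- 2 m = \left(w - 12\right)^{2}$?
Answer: $\frac{178306973}{81983568} \approx 2.1749$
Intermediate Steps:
$w = -16$
$m = -392$ ($m = - \frac{\left(-16 - 12\right)^{2}}{2} = - \frac{\left(-28\right)^{2}}{2} = \left(- \frac{1}{2}\right) 784 = -392$)
$\frac{m}{-28949} + \frac{18363}{8496} = - \frac{392}{-28949} + \frac{18363}{8496} = \left(-392\right) \left(- \frac{1}{28949}\right) + 18363 \cdot \frac{1}{8496} = \frac{392}{28949} + \frac{6121}{2832} = \frac{178306973}{81983568}$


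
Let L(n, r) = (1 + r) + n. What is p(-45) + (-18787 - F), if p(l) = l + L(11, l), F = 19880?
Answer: -38745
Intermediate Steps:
L(n, r) = 1 + n + r
p(l) = 12 + 2*l (p(l) = l + (1 + 11 + l) = l + (12 + l) = 12 + 2*l)
p(-45) + (-18787 - F) = (12 + 2*(-45)) + (-18787 - 1*19880) = (12 - 90) + (-18787 - 19880) = -78 - 38667 = -38745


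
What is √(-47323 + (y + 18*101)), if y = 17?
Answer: 4*I*√2843 ≈ 213.28*I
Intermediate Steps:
√(-47323 + (y + 18*101)) = √(-47323 + (17 + 18*101)) = √(-47323 + (17 + 1818)) = √(-47323 + 1835) = √(-45488) = 4*I*√2843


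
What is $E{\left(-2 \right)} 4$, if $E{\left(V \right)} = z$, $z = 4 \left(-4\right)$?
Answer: $-64$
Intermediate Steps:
$z = -16$
$E{\left(V \right)} = -16$
$E{\left(-2 \right)} 4 = \left(-16\right) 4 = -64$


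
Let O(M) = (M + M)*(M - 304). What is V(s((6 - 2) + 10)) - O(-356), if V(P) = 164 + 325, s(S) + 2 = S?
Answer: -469431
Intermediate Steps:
s(S) = -2 + S
V(P) = 489
O(M) = 2*M*(-304 + M) (O(M) = (2*M)*(-304 + M) = 2*M*(-304 + M))
V(s((6 - 2) + 10)) - O(-356) = 489 - 2*(-356)*(-304 - 356) = 489 - 2*(-356)*(-660) = 489 - 1*469920 = 489 - 469920 = -469431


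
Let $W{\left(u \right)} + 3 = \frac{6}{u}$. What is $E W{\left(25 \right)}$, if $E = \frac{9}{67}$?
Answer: $- \frac{621}{1675} \approx -0.37075$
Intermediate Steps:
$W{\left(u \right)} = -3 + \frac{6}{u}$
$E = \frac{9}{67}$ ($E = 9 \cdot \frac{1}{67} = \frac{9}{67} \approx 0.13433$)
$E W{\left(25 \right)} = \frac{9 \left(-3 + \frac{6}{25}\right)}{67} = \frac{9}{67} \left(- \frac{69}{25}\right) = - \frac{621}{1675}$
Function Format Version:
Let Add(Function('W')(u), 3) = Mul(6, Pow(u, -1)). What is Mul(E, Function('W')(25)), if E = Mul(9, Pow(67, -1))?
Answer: Rational(-621, 1675) ≈ -0.37075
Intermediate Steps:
Function('W')(u) = Add(-3, Mul(6, Pow(u, -1)))
E = Rational(9, 67) (E = Mul(9, Rational(1, 67)) = Rational(9, 67) ≈ 0.13433)
Mul(E, Function('W')(25)) = Mul(Rational(9, 67), Add(-3, Mul(6, Pow(25, -1)))) = Mul(Rational(9, 67), Add(-3, Mul(6, Rational(1, 25)))) = Mul(Rational(9, 67), Add(-3, Rational(6, 25))) = Mul(Rational(9, 67), Rational(-69, 25)) = Rational(-621, 1675)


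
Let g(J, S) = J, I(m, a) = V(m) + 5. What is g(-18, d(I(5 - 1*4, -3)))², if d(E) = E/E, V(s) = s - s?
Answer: 324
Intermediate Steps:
V(s) = 0
I(m, a) = 5 (I(m, a) = 0 + 5 = 5)
d(E) = 1
g(-18, d(I(5 - 1*4, -3)))² = (-18)² = 324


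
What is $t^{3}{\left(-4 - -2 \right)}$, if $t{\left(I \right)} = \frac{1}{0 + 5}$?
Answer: $\frac{1}{125} \approx 0.008$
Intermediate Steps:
$t{\left(I \right)} = \frac{1}{5}$
$t^{3}{\left(-4 - -2 \right)} = \left(\frac{1}{5}\right)^{3} = \frac{1}{125}$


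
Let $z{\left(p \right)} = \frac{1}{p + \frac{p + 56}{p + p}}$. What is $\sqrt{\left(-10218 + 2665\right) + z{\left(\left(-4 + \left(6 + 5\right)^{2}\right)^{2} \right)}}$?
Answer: $\frac{i \sqrt{1060958070629686205171}}{374791187} \approx 86.908 i$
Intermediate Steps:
$z{\left(p \right)} = \frac{1}{p + \frac{56 + p}{2 p}}$
$\sqrt{\left(-10218 + 2665\right) + z{\left(\left(-4 + \left(6 + 5\right)^{2}\right)^{2} \right)}} = \sqrt{\left(-10218 + 2665\right) + \frac{2 \left(-4 + \left(6 + 5\right)^{2}\right)^{2}}{56 + \left(-4 + \left(6 + 5\right)^{2}\right)^{2} + 2 \left(\left(-4 + \left(6 + 5\right)^{2}\right)^{2}\right)^{2}}} = \sqrt{-7553 + \frac{2 \left(-4 + 11^{2}\right)^{2}}{56 + \left(-4 + 11^{2}\right)^{2} + 2 \left(\left(-4 + 11^{2}\right)^{2}\right)^{2}}} = \sqrt{-7553 + \frac{2 \left(-4 + 121\right)^{2}}{56 + \left(-4 + 121\right)^{2} + 2 \left(\left(-4 + 121\right)^{2}\right)^{2}}} = \sqrt{-7553 + \frac{2 \cdot 117^{2}}{56 + 117^{2} + 2 \left(117^{2}\right)^{2}}} = \sqrt{-7553 + 2 \cdot 13689 \frac{1}{56 + 13689 + 2 \cdot 13689^{2}}} = \sqrt{-7553 + 2 \cdot 13689 \frac{1}{56 + 13689 + 2 \cdot 187388721}} = \sqrt{-7553 + 2 \cdot 13689 \frac{1}{56 + 13689 + 374777442}} = \sqrt{-7553 + 2 \cdot 13689 \cdot \frac{1}{374791187}} = \sqrt{-7553 + \frac{27378}{374791187}} = \sqrt{- \frac{2830797808033}{374791187}} = \frac{i \sqrt{1060958070629686205171}}{374791187}$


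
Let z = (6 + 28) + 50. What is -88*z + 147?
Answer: -7245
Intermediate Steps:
z = 84 (z = 34 + 50 = 84)
-88*z + 147 = -88*84 + 147 = -7392 + 147 = -7245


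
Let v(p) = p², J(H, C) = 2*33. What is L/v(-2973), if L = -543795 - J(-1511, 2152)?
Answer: -60429/982081 ≈ -0.061532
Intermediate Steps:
J(H, C) = 66
L = -543861 (L = -543795 - 1*66 = -543795 - 66 = -543861)
L/v(-2973) = -543861/((-2973)²) = -543861/8838729 = -543861*1/8838729 = -60429/982081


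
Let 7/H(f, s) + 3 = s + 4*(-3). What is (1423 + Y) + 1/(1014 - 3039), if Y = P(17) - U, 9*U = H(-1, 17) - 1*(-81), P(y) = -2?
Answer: 5717023/4050 ≈ 1411.6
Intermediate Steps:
H(f, s) = 7/(-15 + s) (H(f, s) = 7/(-3 + (s + 4*(-3))) = 7/(-3 + (s - 12)) = 7/(-3 + (-12 + s)) = 7/(-15 + s))
U = 169/18 (U = (7/(-15 + 17) - 1*(-81))/9 = (7/2 + 81)/9 = (⅑)*(169/2) = 169/18 ≈ 9.3889)
Y = -205/18 (Y = -2 - 1*169/18 = -2 - 169/18 = -205/18 ≈ -11.389)
(1423 + Y) + 1/(1014 - 3039) = (1423 - 205/18) + 1/(1014 - 3039) = 25409/18 + 1/(-2025) = 25409/18 - 1/2025 = 5717023/4050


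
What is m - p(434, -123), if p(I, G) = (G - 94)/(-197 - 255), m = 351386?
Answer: 158826255/452 ≈ 3.5139e+5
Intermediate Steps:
p(I, G) = 47/226 - G/452 (p(I, G) = (-94 + G)/(-452) = (-94 + G)*(-1/452) = 47/226 - G/452)
m - p(434, -123) = 351386 - (47/226 - 1/452*(-123)) = 351386 - (47/226 + 123/452) = 351386 - 1*217/452 = 351386 - 217/452 = 158826255/452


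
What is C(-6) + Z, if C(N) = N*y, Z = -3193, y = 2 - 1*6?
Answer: -3169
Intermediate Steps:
y = -4 (y = 2 - 6 = -4)
C(N) = -4*N (C(N) = N*(-4) = -4*N)
C(-6) + Z = -4*(-6) - 3193 = 24 - 3193 = -3169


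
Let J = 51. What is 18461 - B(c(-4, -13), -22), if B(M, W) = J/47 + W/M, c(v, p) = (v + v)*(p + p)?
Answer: 90232581/4888 ≈ 18460.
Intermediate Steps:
c(v, p) = 4*p*v (c(v, p) = (2*v)*(2*p) = 4*p*v)
B(M, W) = 51/47 + W/M
18461 - B(c(-4, -13), -22) = 18461 - (51/47 - 22/(4*(-13)*(-4))) = 18461 - (51/47 - 22/208) = 18461 - (51/47 - 22*1/208) = 18461 - (51/47 - 11/104) = 18461 - 1*4787/4888 = 18461 - 4787/4888 = 90232581/4888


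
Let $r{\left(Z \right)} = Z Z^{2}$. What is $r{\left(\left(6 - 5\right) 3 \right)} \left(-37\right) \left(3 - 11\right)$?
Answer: $7992$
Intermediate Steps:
$r{\left(Z \right)} = Z^{3}$
$r{\left(\left(6 - 5\right) 3 \right)} \left(-37\right) \left(3 - 11\right) = \left(\left(6 - 5\right) 3\right)^{3} \left(-37\right) \left(3 - 11\right) = \left(1 \cdot 3\right)^{3} \left(-37\right) \left(3 - 11\right) = 3^{3} \left(-37\right) \left(-8\right) = 27 \left(-37\right) \left(-8\right) = \left(-999\right) \left(-8\right) = 7992$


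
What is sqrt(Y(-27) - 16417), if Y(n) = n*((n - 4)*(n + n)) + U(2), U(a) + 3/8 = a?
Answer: I*sqrt(985814)/4 ≈ 248.22*I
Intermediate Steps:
U(a) = -3/8 + a
Y(n) = 13/8 + 2*n**2*(-4 + n) (Y(n) = n*((n - 4)*(n + n)) + (-3/8 + 2) = n*((-4 + n)*(2*n)) + 13/8 = n*(2*n*(-4 + n)) + 13/8 = 2*n**2*(-4 + n) + 13/8 = 13/8 + 2*n**2*(-4 + n))
sqrt(Y(-27) - 16417) = sqrt((13/8 - 8*(-27)**2 + 2*(-27)**3) - 16417) = sqrt((13/8 - 8*729 + 2*(-19683)) - 16417) = sqrt((13/8 - 5832 - 39366) - 16417) = sqrt(-361571/8 - 16417) = sqrt(-492907/8) = I*sqrt(985814)/4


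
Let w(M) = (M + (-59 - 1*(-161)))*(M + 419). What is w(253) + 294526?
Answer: 533086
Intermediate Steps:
w(M) = (102 + M)*(419 + M) (w(M) = (M + (-59 + 161))*(419 + M) = (M + 102)*(419 + M) = (102 + M)*(419 + M))
w(253) + 294526 = (42738 + 253**2 + 521*253) + 294526 = (42738 + 64009 + 131813) + 294526 = 238560 + 294526 = 533086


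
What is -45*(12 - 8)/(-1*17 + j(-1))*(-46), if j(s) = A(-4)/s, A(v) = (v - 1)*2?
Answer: -8280/7 ≈ -1182.9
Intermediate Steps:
A(v) = -2 + 2*v (A(v) = (-1 + v)*2 = -2 + 2*v)
j(s) = -10/s (j(s) = (-2 + 2*(-4))/s = (-2 - 8)/s = -10/s)
-45*(12 - 8)/(-1*17 + j(-1))*(-46) = -45*(12 - 8)/(-1*17 - 10/(-1))*(-46) = -180/(-17 - 10*(-1))*(-46) = -180/(-17 + 10)*(-46) = -180/(-7)*(-46) = -180*(-1)/7*(-46) = -45*(-4/7)*(-46) = (180/7)*(-46) = -8280/7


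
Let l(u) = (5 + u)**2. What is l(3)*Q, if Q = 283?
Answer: 18112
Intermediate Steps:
l(3)*Q = (5 + 3)**2*283 = 8**2*283 = 64*283 = 18112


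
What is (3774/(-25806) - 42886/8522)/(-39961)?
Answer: 5582736/43079276713 ≈ 0.00012959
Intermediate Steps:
(3774/(-25806) - 42886/8522)/(-39961) = (3774*(-1/25806) - 42886*1/8522)*(-1/39961) = (-37/253 - 21443/4261)*(-1/39961) = -5582736/1078033*(-1/39961) = 5582736/43079276713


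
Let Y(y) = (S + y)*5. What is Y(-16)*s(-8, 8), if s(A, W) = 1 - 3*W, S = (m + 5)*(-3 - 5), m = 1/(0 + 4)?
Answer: 6670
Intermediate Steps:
m = 1/4 ≈ 0.25000
S = -42 (S = (1/4 + 5)*(-3 - 5) = (21/4)*(-8) = -42)
Y(y) = -210 + 5*y (Y(y) = (-42 + y)*5 = -210 + 5*y)
Y(-16)*s(-8, 8) = (-210 + 5*(-16))*(1 - 3*8) = (-210 - 80)*(1 - 24) = -290*(-23) = 6670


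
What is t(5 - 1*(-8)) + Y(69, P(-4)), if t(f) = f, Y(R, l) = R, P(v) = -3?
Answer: 82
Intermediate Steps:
t(5 - 1*(-8)) + Y(69, P(-4)) = (5 - 1*(-8)) + 69 = (5 + 8) + 69 = 13 + 69 = 82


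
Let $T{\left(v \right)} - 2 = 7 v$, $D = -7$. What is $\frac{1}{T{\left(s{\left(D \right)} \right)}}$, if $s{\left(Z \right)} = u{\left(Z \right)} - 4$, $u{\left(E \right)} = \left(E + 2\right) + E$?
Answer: $- \frac{1}{110} \approx -0.0090909$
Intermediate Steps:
$u{\left(E \right)} = 2 + 2 E$ ($u{\left(E \right)} = \left(2 + E\right) + E = 2 + 2 E$)
$s{\left(Z \right)} = -2 + 2 Z$ ($s{\left(Z \right)} = \left(2 + 2 Z\right) - 4 = -2 + 2 Z$)
$T{\left(v \right)} = 2 + 7 v$
$\frac{1}{T{\left(s{\left(D \right)} \right)}} = \frac{1}{2 + 7 \left(-2 + 2 \left(-7\right)\right)} = \frac{1}{2 + 7 \left(-2 - 14\right)} = \frac{1}{2 + 7 \left(-16\right)} = \frac{1}{2 - 112} = \frac{1}{-110} = - \frac{1}{110}$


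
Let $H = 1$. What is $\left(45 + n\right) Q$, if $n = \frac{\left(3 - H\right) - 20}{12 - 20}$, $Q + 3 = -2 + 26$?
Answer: $\frac{3969}{4} \approx 992.25$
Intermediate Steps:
$Q = 21$ ($Q = -3 + \left(-2 + 26\right) = -3 + 24 = 21$)
$n = \frac{9}{4}$ ($n = \frac{\left(3 - 1\right) - 20}{12 - 20} = \frac{\left(3 - 1\right) - 20}{-8} = \left(2 - 20\right) \left(- \frac{1}{8}\right) = \left(-18\right) \left(- \frac{1}{8}\right) = \frac{9}{4} \approx 2.25$)
$\left(45 + n\right) Q = \left(45 + \frac{9}{4}\right) 21 = \frac{189}{4} \cdot 21 = \frac{3969}{4}$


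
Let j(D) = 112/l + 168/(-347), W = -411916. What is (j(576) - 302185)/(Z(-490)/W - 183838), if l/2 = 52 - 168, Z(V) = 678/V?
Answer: 10582262081852300/6437830043766487 ≈ 1.6438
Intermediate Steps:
l = -232 (l = 2*(52 - 168) = 2*(-116) = -232)
j(D) = -9730/10063 (j(D) = 112/(-232) + 168/(-347) = 112*(-1/232) + 168*(-1/347) = -14/29 - 168/347 = -9730/10063)
(j(576) - 302185)/(Z(-490)/W - 183838) = (-9730/10063 - 302185)/((678/(-490))/(-411916) - 183838) = -3040897385/(10063*((678*(-1/490))*(-1/411916) - 183838)) = -3040897385/(10063*(-339/245*(-1/411916) - 183838)) = -3040897385/(10063*(339/100919420 - 183838)) = -3040897385/(10063*(-18552824333621/100919420)) = -3040897385/10063*(-100919420/18552824333621) = 10582262081852300/6437830043766487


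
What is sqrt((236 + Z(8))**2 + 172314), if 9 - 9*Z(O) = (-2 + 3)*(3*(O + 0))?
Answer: sqrt(2045035)/3 ≈ 476.68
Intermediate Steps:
Z(O) = 1 - O/3 (Z(O) = 1 - (-2 + 3)*3*(O + 0)/9 = 1 - 3*O/9 = 1 - O/3)
sqrt((236 + Z(8))**2 + 172314) = sqrt((236 + (1 - 1/3*8))**2 + 172314) = sqrt((236 + (1 - 8/3))**2 + 172314) = sqrt((236 - 5/3)**2 + 172314) = sqrt((703/3)**2 + 172314) = sqrt(494209/9 + 172314) = sqrt(2045035/9) = sqrt(2045035)/3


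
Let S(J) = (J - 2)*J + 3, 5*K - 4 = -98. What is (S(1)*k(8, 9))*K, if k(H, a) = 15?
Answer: -564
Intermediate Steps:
K = -94/5 (K = ⅘ + (⅕)*(-98) = ⅘ - 98/5 = -94/5 ≈ -18.800)
S(J) = 3 + J*(-2 + J) (S(J) = (-2 + J)*J + 3 = J*(-2 + J) + 3 = 3 + J*(-2 + J))
(S(1)*k(8, 9))*K = ((3 + 1² - 2*1)*15)*(-94/5) = ((3 + 1 - 2)*15)*(-94/5) = (2*15)*(-94/5) = 30*(-94/5) = -564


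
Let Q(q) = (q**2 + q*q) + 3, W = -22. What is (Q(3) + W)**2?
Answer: 1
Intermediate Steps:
Q(q) = 3 + 2*q**2 (Q(q) = (q**2 + q**2) + 3 = 2*q**2 + 3 = 3 + 2*q**2)
(Q(3) + W)**2 = ((3 + 2*3**2) - 22)**2 = ((3 + 2*9) - 22)**2 = ((3 + 18) - 22)**2 = (21 - 22)**2 = (-1)**2 = 1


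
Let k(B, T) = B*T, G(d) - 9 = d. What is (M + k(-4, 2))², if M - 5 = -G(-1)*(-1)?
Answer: 25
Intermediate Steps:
G(d) = 9 + d
M = 13 (M = 5 - (9 - 1)*(-1) = 5 - 1*8*(-1) = 5 - 8*(-1) = 5 + 8 = 13)
(M + k(-4, 2))² = (13 - 4*2)² = (13 - 8)² = 5² = 25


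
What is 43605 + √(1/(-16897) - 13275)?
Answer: 43605 + 2*I*√947531700343/16897 ≈ 43605.0 + 115.22*I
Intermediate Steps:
43605 + √(1/(-16897) - 13275) = 43605 + √(-1/16897 - 13275) = 43605 + √(-224307676/16897) = 43605 + 2*I*√947531700343/16897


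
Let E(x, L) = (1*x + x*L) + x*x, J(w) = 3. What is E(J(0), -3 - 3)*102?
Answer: -612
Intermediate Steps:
E(x, L) = x + x² + L*x (E(x, L) = (x + L*x) + x² = x + x² + L*x)
E(J(0), -3 - 3)*102 = (3*(1 + (-3 - 3) + 3))*102 = (3*(1 - 6 + 3))*102 = (3*(-2))*102 = -6*102 = -612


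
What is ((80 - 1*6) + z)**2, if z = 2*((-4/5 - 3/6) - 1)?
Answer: 120409/25 ≈ 4816.4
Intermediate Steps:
z = -23/5 (z = 2*((-4*1/5 - 3*1/6) - 1) = 2*((-4/5 - 1/2) - 1) = 2*(-13/10 - 1) = 2*(-23/10) = -23/5 ≈ -4.6000)
((80 - 1*6) + z)**2 = ((80 - 1*6) - 23/5)**2 = ((80 - 6) - 23/5)**2 = (74 - 23/5)**2 = (347/5)**2 = 120409/25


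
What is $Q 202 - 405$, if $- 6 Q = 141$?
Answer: $-5152$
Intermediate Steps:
$Q = - \frac{47}{2}$ ($Q = \left(- \frac{1}{6}\right) 141 = - \frac{47}{2} \approx -23.5$)
$Q 202 - 405 = \left(- \frac{47}{2}\right) 202 - 405 = -4747 - 405 = -5152$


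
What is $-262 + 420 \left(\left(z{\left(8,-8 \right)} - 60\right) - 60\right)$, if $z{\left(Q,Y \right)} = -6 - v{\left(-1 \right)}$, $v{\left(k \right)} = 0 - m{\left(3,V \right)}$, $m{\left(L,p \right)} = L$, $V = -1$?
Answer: $-51922$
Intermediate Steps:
$v{\left(k \right)} = -3$ ($v{\left(k \right)} = 0 - 3 = -3$)
$z{\left(Q,Y \right)} = -3$ ($z{\left(Q,Y \right)} = -6 - -3 = -6 + 3 = -3$)
$-262 + 420 \left(\left(z{\left(8,-8 \right)} - 60\right) - 60\right) = -262 + 420 \left(\left(-3 - 60\right) - 60\right) = -262 + 420 \left(-63 - 60\right) = -262 + 420 \left(-123\right) = -262 - 51660 = -51922$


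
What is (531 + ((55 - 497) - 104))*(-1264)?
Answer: 18960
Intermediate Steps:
(531 + ((55 - 497) - 104))*(-1264) = (531 + (-442 - 104))*(-1264) = (531 - 546)*(-1264) = -15*(-1264) = 18960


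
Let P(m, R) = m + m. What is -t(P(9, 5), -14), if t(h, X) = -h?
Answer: 18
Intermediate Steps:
P(m, R) = 2*m
-t(P(9, 5), -14) = -(-1)*2*9 = -(-1)*18 = -1*(-18) = 18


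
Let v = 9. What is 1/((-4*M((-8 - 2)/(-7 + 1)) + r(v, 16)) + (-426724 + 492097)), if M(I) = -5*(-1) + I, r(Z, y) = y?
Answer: 3/196087 ≈ 1.5299e-5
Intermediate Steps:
M(I) = 5 + I
1/((-4*M((-8 - 2)/(-7 + 1)) + r(v, 16)) + (-426724 + 492097)) = 1/((-4*(5 + (-8 - 2)/(-7 + 1)) + 16) + (-426724 + 492097)) = 1/((-4*(5 - 10/(-6)) + 16) + 65373) = 1/((-4*(5 - 10*(-⅙)) + 16) + 65373) = 1/((-4*(5 + 5/3) + 16) + 65373) = 1/((-4*20/3 + 16) + 65373) = 1/((-80/3 + 16) + 65373) = 1/(-32/3 + 65373) = 1/(196087/3) = 3/196087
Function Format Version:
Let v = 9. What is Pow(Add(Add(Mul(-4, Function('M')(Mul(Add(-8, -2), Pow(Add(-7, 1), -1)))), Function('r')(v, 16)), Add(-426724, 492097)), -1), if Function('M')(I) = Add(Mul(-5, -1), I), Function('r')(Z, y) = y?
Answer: Rational(3, 196087) ≈ 1.5299e-5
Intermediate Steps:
Function('M')(I) = Add(5, I)
Pow(Add(Add(Mul(-4, Function('M')(Mul(Add(-8, -2), Pow(Add(-7, 1), -1)))), Function('r')(v, 16)), Add(-426724, 492097)), -1) = Pow(Add(Add(Mul(-4, Add(5, Mul(Add(-8, -2), Pow(Add(-7, 1), -1)))), 16), Add(-426724, 492097)), -1) = Pow(Add(Add(Mul(-4, Add(5, Mul(-10, Pow(-6, -1)))), 16), 65373), -1) = Pow(Add(Add(Mul(-4, Add(5, Mul(-10, Rational(-1, 6)))), 16), 65373), -1) = Pow(Add(Add(Mul(-4, Add(5, Rational(5, 3))), 16), 65373), -1) = Pow(Add(Add(Mul(-4, Rational(20, 3)), 16), 65373), -1) = Pow(Add(Add(Rational(-80, 3), 16), 65373), -1) = Pow(Add(Rational(-32, 3), 65373), -1) = Pow(Rational(196087, 3), -1) = Rational(3, 196087)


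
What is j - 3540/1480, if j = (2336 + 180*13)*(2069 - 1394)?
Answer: 233566023/74 ≈ 3.1563e+6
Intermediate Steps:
j = 3156300 (j = (2336 + 2340)*675 = 4676*675 = 3156300)
j - 3540/1480 = 3156300 - 3540/1480 = 3156300 - 1*177/74 = 3156300 - 177/74 = 233566023/74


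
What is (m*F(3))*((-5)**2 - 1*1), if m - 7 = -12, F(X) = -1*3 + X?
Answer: 0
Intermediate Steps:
F(X) = -3 + X
m = -5 (m = 7 - 12 = -5)
(m*F(3))*((-5)**2 - 1*1) = (-5*(-3 + 3))*((-5)**2 - 1*1) = (-5*0)*(25 - 1) = 0*24 = 0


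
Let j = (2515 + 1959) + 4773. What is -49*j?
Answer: -453103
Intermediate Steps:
j = 9247 (j = 4474 + 4773 = 9247)
-49*j = -49*9247 = -453103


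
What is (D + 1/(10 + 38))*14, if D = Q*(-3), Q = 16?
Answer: -16121/24 ≈ -671.71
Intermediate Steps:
D = -48 (D = 16*(-3) = -48)
(D + 1/(10 + 38))*14 = (-48 + 1/(10 + 38))*14 = (-48 + 1/48)*14 = -2303/48*14 = -16121/24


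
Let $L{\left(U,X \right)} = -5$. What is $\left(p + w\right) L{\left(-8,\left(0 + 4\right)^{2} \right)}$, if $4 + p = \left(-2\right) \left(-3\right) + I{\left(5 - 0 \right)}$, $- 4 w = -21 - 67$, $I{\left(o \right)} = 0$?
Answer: $-120$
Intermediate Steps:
$w = 22$ ($w = - \frac{-21 - 67}{4} = \left(- \frac{1}{4}\right) \left(-88\right) = 22$)
$p = 2$ ($p = -4 + \left(\left(-2\right) \left(-3\right) + 0\right) = -4 + \left(6 + 0\right) = -4 + 6 = 2$)
$\left(p + w\right) L{\left(-8,\left(0 + 4\right)^{2} \right)} = \left(2 + 22\right) \left(-5\right) = 24 \left(-5\right) = -120$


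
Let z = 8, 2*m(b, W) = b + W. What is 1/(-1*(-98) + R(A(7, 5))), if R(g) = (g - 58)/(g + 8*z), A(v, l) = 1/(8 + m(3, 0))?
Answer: 609/59132 ≈ 0.010299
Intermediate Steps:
m(b, W) = W/2 + b/2 (m(b, W) = (b + W)/2 = (W + b)/2 = W/2 + b/2)
A(v, l) = 2/19 (A(v, l) = 1/(8 + ((½)*0 + (½)*3)) = 1/(8 + (0 + 3/2)) = 1/(8 + 3/2) = 1/(19/2) = 2/19)
R(g) = (-58 + g)/(64 + g) (R(g) = (g - 58)/(g + 8*8) = (-58 + g)/(g + 64) = (-58 + g)/(64 + g))
1/(-1*(-98) + R(A(7, 5))) = 1/(-1*(-98) + (-58 + 2/19)/(64 + 2/19)) = 1/(98 - 1100/19/(1218/19)) = 1/(98 + (19/1218)*(-1100/19)) = 1/(98 - 550/609) = 1/(59132/609) = 609/59132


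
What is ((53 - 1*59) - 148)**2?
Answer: 23716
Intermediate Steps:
((53 - 1*59) - 148)**2 = ((53 - 59) - 148)**2 = (-6 - 148)**2 = (-154)**2 = 23716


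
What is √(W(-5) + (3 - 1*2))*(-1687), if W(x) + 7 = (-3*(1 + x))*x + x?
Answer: -1687*I*√71 ≈ -14215.0*I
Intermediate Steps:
W(x) = -7 + x + x*(-3 - 3*x) (W(x) = -7 + ((-3*(1 + x))*x + x) = -7 + ((-3 - 3*x)*x + x) = -7 + (x*(-3 - 3*x) + x) = -7 + (x + x*(-3 - 3*x)) = -7 + x + x*(-3 - 3*x))
√(W(-5) + (3 - 1*2))*(-1687) = √((-7 - 3*(-5)² - 2*(-5)) + (3 - 1*2))*(-1687) = √((-7 - 3*25 + 10) + (3 - 2))*(-1687) = √((-7 - 75 + 10) + 1)*(-1687) = √(-72 + 1)*(-1687) = √(-71)*(-1687) = (I*√71)*(-1687) = -1687*I*√71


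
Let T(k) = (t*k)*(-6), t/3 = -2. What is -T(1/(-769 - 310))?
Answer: 36/1079 ≈ 0.033364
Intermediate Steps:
t = -6 (t = 3*(-2) = -6)
T(k) = 36*k (T(k) = -6*k*(-6) = 36*k)
-T(1/(-769 - 310)) = -36/(-769 - 310) = -36/(-1079) = -36*(-1)/1079 = -1*(-36/1079) = 36/1079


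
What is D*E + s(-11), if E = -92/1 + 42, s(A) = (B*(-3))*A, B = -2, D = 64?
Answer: -3266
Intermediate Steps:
s(A) = 6*A (s(A) = (-2*(-3))*A = 6*A)
E = -50 (E = -92*1 + 42 = -92 + 42 = -50)
D*E + s(-11) = 64*(-50) + 6*(-11) = -3200 - 66 = -3266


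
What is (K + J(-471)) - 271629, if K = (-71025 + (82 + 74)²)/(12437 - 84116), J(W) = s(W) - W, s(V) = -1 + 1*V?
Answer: -6490040027/23893 ≈ -2.7163e+5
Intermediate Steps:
s(V) = -1 + V
J(W) = -1 (J(W) = (-1 + W) - W = -1)
K = 15563/23893 (K = (-71025 + 156²)/(-71679) = (-71025 + 24336)*(-1/71679) = -46689*(-1/71679) = 15563/23893 ≈ 0.65136)
(K + J(-471)) - 271629 = (15563/23893 - 1) - 271629 = -8330/23893 - 271629 = -6490040027/23893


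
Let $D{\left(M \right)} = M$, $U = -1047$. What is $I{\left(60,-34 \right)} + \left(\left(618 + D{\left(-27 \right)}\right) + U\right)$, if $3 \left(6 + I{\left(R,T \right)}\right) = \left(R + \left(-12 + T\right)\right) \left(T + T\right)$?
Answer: $- \frac{2338}{3} \approx -779.33$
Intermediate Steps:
$I{\left(R,T \right)} = -6 + \frac{2 T \left(-12 + R + T\right)}{3}$ ($I{\left(R,T \right)} = -6 + \frac{\left(R + \left(-12 + T\right)\right) \left(T + T\right)}{3} = -6 + \frac{\left(-12 + R + T\right) 2 T}{3} = -6 + \frac{2 T \left(-12 + R + T\right)}{3}$)
$I{\left(60,-34 \right)} + \left(\left(618 + D{\left(-27 \right)}\right) + U\right) = \left(-6 - -272 + \frac{2 \left(-34\right)^{2}}{3} + \frac{2}{3} \cdot 60 \left(-34\right)\right) + \left(\left(618 - 27\right) - 1047\right) = \left(-6 + 272 + \frac{2}{3} \cdot 1156 - 1360\right) + \left(591 - 1047\right) = \left(-6 + 272 + \frac{2312}{3} - 1360\right) - 456 = - \frac{970}{3} - 456 = - \frac{2338}{3}$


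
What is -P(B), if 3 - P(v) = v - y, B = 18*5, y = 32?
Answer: 55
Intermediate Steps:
B = 90
P(v) = 35 - v (P(v) = 3 - (v - 1*32) = 3 - (v - 32) = 3 - (-32 + v) = 3 + (32 - v) = 35 - v)
-P(B) = -(35 - 1*90) = -(35 - 90) = -1*(-55) = 55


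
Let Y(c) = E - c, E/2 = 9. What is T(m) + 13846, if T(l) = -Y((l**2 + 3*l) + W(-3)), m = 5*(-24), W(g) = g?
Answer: 27865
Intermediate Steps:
E = 18 (E = 2*9 = 18)
m = -120
Y(c) = 18 - c
T(l) = -21 + l**2 + 3*l (T(l) = -(18 - ((l**2 + 3*l) - 3)) = -(18 - (-3 + l**2 + 3*l)) = -(18 + (3 - l**2 - 3*l)) = -(21 - l**2 - 3*l) = -21 + l**2 + 3*l)
T(m) + 13846 = (-21 + (-120)**2 + 3*(-120)) + 13846 = (-21 + 14400 - 360) + 13846 = 14019 + 13846 = 27865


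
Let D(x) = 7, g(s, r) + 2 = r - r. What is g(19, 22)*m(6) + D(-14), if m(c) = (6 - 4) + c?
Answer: -9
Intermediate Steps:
m(c) = 2 + c
g(s, r) = -2 (g(s, r) = -2 + (r - r) = -2 + 0 = -2)
g(19, 22)*m(6) + D(-14) = -2*(2 + 6) + 7 = -2*8 + 7 = -16 + 7 = -9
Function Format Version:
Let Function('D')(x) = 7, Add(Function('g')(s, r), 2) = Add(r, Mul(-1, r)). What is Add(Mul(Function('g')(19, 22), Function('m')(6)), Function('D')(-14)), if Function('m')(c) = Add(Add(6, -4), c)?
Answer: -9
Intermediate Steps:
Function('m')(c) = Add(2, c)
Function('g')(s, r) = -2 (Function('g')(s, r) = Add(-2, Add(r, Mul(-1, r))) = Add(-2, 0) = -2)
Add(Mul(Function('g')(19, 22), Function('m')(6)), Function('D')(-14)) = Add(Mul(-2, Add(2, 6)), 7) = Add(Mul(-2, 8), 7) = Add(-16, 7) = -9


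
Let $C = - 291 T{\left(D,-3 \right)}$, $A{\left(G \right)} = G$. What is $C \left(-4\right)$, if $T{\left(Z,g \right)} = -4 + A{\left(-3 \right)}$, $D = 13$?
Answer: $-8148$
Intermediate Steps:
$T{\left(Z,g \right)} = -7$ ($T{\left(Z,g \right)} = -4 - 3 = -7$)
$C = 2037$ ($C = \left(-291\right) \left(-7\right) = 2037$)
$C \left(-4\right) = 2037 \left(-4\right) = -8148$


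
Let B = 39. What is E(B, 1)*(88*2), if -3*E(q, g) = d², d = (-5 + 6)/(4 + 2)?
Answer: -44/27 ≈ -1.6296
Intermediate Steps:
d = ⅙ (d = 1/6 = 1*(⅙) = ⅙ ≈ 0.16667)
E(q, g) = -1/108 (E(q, g) = -(⅙)²/3 = -⅓*1/36 = -1/108)
E(B, 1)*(88*2) = -22*2/27 = -1/108*176 = -44/27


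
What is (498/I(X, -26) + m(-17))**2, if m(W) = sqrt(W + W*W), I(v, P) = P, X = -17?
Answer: 107969/169 - 1992*sqrt(17)/13 ≈ 7.0832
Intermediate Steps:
m(W) = sqrt(W + W**2)
(498/I(X, -26) + m(-17))**2 = (498/(-26) + sqrt(-17*(1 - 17)))**2 = (498*(-1/26) + sqrt(-17*(-16)))**2 = (-249/13 + sqrt(272))**2 = (-249/13 + 4*sqrt(17))**2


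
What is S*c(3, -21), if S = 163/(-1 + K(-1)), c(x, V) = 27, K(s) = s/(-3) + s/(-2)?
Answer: -26406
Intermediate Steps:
K(s) = -5*s/6 (K(s) = s*(-⅓) + s*(-½) = -s/3 - s/2 = -5*s/6)
S = -978 (S = 163/(-1 - ⅚*(-1)) = 163/(-1 + ⅚) = 163/(-⅙) = 163*(-6) = -978)
S*c(3, -21) = -978*27 = -26406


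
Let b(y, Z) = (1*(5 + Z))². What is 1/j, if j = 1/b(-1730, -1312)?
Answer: 1708249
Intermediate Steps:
b(y, Z) = (5 + Z)²
j = 1/1708249 (j = 1/((5 - 1312)²) = 1/((-1307)²) = 1/1708249 ≈ 5.8539e-7)
1/j = 1/(1/1708249) = 1708249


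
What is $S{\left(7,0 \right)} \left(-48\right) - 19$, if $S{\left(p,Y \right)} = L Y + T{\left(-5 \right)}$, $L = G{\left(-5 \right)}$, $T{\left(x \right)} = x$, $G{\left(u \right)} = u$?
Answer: $221$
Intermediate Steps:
$L = -5$
$S{\left(p,Y \right)} = -5 - 5 Y$ ($S{\left(p,Y \right)} = - 5 Y - 5 = -5 - 5 Y$)
$S{\left(7,0 \right)} \left(-48\right) - 19 = \left(-5 - 0\right) \left(-48\right) - 19 = \left(-5 + 0\right) \left(-48\right) - 19 = \left(-5\right) \left(-48\right) - 19 = 240 - 19 = 221$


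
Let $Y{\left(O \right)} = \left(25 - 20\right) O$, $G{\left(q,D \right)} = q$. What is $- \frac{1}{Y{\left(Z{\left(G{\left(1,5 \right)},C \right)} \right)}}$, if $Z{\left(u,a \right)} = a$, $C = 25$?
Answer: $- \frac{1}{125} \approx -0.008$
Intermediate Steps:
$Y{\left(O \right)} = 5 O$
$- \frac{1}{Y{\left(Z{\left(G{\left(1,5 \right)},C \right)} \right)}} = - \frac{1}{5 \cdot 25} = - \frac{1}{125}$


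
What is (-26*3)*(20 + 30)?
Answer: -3900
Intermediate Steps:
(-26*3)*(20 + 30) = -78*50 = -3900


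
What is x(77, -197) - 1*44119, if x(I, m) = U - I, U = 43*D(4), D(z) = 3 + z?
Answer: -43895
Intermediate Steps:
U = 301 (U = 43*(3 + 4) = 43*7 = 301)
x(I, m) = 301 - I
x(77, -197) - 1*44119 = (301 - 1*77) - 1*44119 = (301 - 77) - 44119 = 224 - 44119 = -43895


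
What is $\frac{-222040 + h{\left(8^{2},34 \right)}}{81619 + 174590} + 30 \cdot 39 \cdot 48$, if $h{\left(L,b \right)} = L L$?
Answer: $\frac{4796159832}{85403} \approx 56159.0$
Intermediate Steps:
$h{\left(L,b \right)} = L^{2}$
$\frac{-222040 + h{\left(8^{2},34 \right)}}{81619 + 174590} + 30 \cdot 39 \cdot 48 = \frac{-222040 + \left(8^{2}\right)^{2}}{81619 + 174590} + 30 \cdot 39 \cdot 48 = \frac{-222040 + 64^{2}}{256209} + 1170 \cdot 48 = \left(-222040 + 4096\right) \frac{1}{256209} + 56160 = \left(-217944\right) \frac{1}{256209} + 56160 = - \frac{72648}{85403} + 56160 = \frac{4796159832}{85403}$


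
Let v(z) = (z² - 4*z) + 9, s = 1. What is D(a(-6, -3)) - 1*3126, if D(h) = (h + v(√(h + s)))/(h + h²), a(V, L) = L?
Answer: -9376/3 - 2*I*√2/3 ≈ -3125.3 - 0.94281*I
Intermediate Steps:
v(z) = 9 + z² - 4*z
D(h) = (10 - 4*√(1 + h) + 2*h)/(h + h²) (D(h) = (h + (9 + (√(h + 1))² - 4*√(h + 1)))/(h + h²) = (h + (9 + (√(1 + h))² - 4*√(1 + h)))/(h + h²) = (h + (9 + (1 + h) - 4*√(1 + h)))/(h + h²) = (h + (10 + h - 4*√(1 + h)))/(h + h²) = (10 - 4*√(1 + h) + 2*h)/(h + h²))
D(a(-6, -3)) - 1*3126 = 2*(5 - 3 - 2*√(1 - 3))/(-3*(1 - 3)) - 1*3126 = 2*(-⅓)*(5 - 3 - 2*I*√2)/(-2) - 3126 = 2*(-⅓)*(-½)*(5 - 3 - 2*I*√2) - 3126 = 2*(-⅓)*(-½)*(2 - 2*I*√2) - 3126 = (⅔ - 2*I*√2/3) - 3126 = -9376/3 - 2*I*√2/3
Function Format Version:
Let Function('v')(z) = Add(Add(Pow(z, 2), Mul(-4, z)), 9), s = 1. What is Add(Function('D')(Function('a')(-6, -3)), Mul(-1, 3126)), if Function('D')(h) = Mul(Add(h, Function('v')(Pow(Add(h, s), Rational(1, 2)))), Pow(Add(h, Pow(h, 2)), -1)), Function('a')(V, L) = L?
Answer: Add(Rational(-9376, 3), Mul(Rational(-2, 3), I, Pow(2, Rational(1, 2)))) ≈ Add(-3125.3, Mul(-0.94281, I))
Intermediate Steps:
Function('v')(z) = Add(9, Pow(z, 2), Mul(-4, z))
Function('D')(h) = Mul(Pow(Add(h, Pow(h, 2)), -1), Add(10, Mul(-4, Pow(Add(1, h), Rational(1, 2))), Mul(2, h))) (Function('D')(h) = Mul(Add(h, Add(9, Pow(Pow(Add(h, 1), Rational(1, 2)), 2), Mul(-4, Pow(Add(h, 1), Rational(1, 2))))), Pow(Add(h, Pow(h, 2)), -1)) = Mul(Add(h, Add(9, Pow(Pow(Add(1, h), Rational(1, 2)), 2), Mul(-4, Pow(Add(1, h), Rational(1, 2))))), Pow(Add(h, Pow(h, 2)), -1)) = Mul(Add(h, Add(9, Add(1, h), Mul(-4, Pow(Add(1, h), Rational(1, 2))))), Pow(Add(h, Pow(h, 2)), -1)) = Mul(Add(h, Add(10, h, Mul(-4, Pow(Add(1, h), Rational(1, 2))))), Pow(Add(h, Pow(h, 2)), -1)) = Mul(Add(10, Mul(-4, Pow(Add(1, h), Rational(1, 2))), Mul(2, h)), Pow(Add(h, Pow(h, 2)), -1)) = Mul(Pow(Add(h, Pow(h, 2)), -1), Add(10, Mul(-4, Pow(Add(1, h), Rational(1, 2))), Mul(2, h))))
Add(Function('D')(Function('a')(-6, -3)), Mul(-1, 3126)) = Add(Mul(2, Pow(-3, -1), Pow(Add(1, -3), -1), Add(5, -3, Mul(-2, Pow(Add(1, -3), Rational(1, 2))))), Mul(-1, 3126)) = Add(Mul(2, Rational(-1, 3), Pow(-2, -1), Add(5, -3, Mul(-2, Pow(-2, Rational(1, 2))))), -3126) = Add(Mul(2, Rational(-1, 3), Rational(-1, 2), Add(5, -3, Mul(-2, Mul(I, Pow(2, Rational(1, 2)))))), -3126) = Add(Mul(2, Rational(-1, 3), Rational(-1, 2), Add(5, -3, Mul(-2, I, Pow(2, Rational(1, 2))))), -3126) = Add(Mul(2, Rational(-1, 3), Rational(-1, 2), Add(2, Mul(-2, I, Pow(2, Rational(1, 2))))), -3126) = Add(Add(Rational(2, 3), Mul(Rational(-2, 3), I, Pow(2, Rational(1, 2)))), -3126) = Add(Rational(-9376, 3), Mul(Rational(-2, 3), I, Pow(2, Rational(1, 2))))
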